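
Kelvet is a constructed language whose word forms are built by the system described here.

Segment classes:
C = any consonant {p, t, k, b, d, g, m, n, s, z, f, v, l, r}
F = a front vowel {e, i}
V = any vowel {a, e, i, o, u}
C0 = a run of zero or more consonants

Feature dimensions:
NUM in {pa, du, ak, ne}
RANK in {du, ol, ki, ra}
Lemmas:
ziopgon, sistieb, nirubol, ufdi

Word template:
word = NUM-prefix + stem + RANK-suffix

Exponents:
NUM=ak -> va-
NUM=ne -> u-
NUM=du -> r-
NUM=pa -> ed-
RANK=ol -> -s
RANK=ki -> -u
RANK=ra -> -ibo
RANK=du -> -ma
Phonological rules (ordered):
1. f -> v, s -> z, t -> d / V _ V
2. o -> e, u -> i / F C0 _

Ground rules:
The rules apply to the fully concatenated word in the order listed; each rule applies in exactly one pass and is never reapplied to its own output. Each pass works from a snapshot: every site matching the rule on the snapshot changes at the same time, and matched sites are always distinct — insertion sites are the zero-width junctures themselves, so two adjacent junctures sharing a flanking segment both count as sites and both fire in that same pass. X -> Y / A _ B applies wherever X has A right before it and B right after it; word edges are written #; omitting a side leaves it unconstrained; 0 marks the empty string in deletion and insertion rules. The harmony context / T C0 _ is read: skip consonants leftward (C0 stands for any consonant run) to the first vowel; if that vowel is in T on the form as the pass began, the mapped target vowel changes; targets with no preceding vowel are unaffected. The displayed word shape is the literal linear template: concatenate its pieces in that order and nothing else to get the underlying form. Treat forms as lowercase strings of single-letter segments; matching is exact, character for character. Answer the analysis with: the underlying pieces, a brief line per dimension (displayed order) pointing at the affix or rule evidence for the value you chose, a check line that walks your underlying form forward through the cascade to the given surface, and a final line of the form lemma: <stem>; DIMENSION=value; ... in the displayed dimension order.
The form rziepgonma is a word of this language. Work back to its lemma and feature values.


underlying: r-ziopgon-ma
NUM=du - signalled by the affix r-
RANK=du - signalled by the affix -ma
check: rziopgonma -> rziopgonma -> rziepgonma
lemma: ziopgon; NUM=du; RANK=du


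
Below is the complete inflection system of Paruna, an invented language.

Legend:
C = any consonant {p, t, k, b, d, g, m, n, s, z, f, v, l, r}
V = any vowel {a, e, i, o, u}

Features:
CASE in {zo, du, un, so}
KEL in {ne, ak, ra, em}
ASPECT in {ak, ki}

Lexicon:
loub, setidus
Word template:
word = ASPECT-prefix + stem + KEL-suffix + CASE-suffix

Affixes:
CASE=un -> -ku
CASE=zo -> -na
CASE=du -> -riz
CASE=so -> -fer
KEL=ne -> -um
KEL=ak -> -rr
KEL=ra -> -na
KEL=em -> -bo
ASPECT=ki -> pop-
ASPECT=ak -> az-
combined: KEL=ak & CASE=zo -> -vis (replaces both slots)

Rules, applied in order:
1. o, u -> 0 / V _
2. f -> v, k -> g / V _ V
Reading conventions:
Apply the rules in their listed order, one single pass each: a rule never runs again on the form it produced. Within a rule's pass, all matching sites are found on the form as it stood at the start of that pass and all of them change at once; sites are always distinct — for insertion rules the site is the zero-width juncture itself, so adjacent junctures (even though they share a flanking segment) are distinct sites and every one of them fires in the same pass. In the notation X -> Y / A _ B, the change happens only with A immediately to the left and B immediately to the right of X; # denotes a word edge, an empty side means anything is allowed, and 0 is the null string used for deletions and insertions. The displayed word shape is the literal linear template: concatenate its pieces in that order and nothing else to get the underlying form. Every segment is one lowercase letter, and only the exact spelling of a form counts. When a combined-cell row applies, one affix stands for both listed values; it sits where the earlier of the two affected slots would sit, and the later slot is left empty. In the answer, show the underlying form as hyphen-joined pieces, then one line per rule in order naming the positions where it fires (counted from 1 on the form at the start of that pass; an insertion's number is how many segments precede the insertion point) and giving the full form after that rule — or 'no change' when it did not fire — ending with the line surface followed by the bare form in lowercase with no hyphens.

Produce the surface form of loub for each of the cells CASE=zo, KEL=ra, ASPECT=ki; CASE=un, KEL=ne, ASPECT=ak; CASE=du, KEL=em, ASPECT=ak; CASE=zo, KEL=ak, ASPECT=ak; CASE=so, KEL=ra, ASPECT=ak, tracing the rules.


cell CASE=zo, KEL=ra, ASPECT=ki:
underlying: pop-loub-na-na
1. o, u -> 0 / V _: fires at position(s) 6: poplobnana
2. f -> v, k -> g / V _ V: no change
surface: poplobnana

cell CASE=un, KEL=ne, ASPECT=ak:
underlying: az-loub-um-ku
1. o, u -> 0 / V _: fires at position(s) 5: azlobumku
2. f -> v, k -> g / V _ V: no change
surface: azlobumku

cell CASE=du, KEL=em, ASPECT=ak:
underlying: az-loub-bo-riz
1. o, u -> 0 / V _: fires at position(s) 5: azlobboriz
2. f -> v, k -> g / V _ V: no change
surface: azlobboriz

cell CASE=zo, KEL=ak, ASPECT=ak:
underlying: az-loub-vis
1. o, u -> 0 / V _: fires at position(s) 5: azlobvis
2. f -> v, k -> g / V _ V: no change
surface: azlobvis

cell CASE=so, KEL=ra, ASPECT=ak:
underlying: az-loub-na-fer
1. o, u -> 0 / V _: fires at position(s) 5: azlobnafer
2. f -> v, k -> g / V _ V: fires at position(s) 8: azlobnaver
surface: azlobnaver


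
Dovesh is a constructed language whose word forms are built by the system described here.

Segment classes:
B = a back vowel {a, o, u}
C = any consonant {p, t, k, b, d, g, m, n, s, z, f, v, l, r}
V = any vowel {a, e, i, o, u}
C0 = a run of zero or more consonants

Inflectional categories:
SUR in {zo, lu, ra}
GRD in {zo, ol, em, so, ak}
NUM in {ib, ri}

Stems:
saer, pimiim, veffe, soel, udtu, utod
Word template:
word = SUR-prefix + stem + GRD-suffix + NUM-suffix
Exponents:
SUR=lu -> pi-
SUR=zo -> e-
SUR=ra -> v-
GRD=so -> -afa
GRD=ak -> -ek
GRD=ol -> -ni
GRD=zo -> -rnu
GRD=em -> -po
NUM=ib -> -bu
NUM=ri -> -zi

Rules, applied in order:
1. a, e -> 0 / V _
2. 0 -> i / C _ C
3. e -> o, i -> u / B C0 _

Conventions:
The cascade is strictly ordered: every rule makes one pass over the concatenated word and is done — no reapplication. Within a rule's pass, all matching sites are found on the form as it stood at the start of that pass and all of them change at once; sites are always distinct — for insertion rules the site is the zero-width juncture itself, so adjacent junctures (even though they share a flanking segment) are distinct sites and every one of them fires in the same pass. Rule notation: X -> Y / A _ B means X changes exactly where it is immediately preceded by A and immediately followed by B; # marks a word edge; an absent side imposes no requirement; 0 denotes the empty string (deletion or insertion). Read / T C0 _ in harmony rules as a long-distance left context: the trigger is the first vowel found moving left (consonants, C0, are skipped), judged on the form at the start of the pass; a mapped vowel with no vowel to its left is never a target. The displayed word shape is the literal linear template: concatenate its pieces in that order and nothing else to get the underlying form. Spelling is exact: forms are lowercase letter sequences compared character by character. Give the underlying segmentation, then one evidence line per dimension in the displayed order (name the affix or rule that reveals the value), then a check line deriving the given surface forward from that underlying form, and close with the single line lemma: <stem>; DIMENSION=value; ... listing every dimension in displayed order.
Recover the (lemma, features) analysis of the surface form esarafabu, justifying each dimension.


underlying: e-saer-afa-bu
SUR=zo - signalled by the affix e-
GRD=so - signalled by the affix -afa
NUM=ib - signalled by the affix -bu
check: esaerafabu -> esarafabu -> esarafabu -> esarafabu
lemma: saer; SUR=zo; GRD=so; NUM=ib


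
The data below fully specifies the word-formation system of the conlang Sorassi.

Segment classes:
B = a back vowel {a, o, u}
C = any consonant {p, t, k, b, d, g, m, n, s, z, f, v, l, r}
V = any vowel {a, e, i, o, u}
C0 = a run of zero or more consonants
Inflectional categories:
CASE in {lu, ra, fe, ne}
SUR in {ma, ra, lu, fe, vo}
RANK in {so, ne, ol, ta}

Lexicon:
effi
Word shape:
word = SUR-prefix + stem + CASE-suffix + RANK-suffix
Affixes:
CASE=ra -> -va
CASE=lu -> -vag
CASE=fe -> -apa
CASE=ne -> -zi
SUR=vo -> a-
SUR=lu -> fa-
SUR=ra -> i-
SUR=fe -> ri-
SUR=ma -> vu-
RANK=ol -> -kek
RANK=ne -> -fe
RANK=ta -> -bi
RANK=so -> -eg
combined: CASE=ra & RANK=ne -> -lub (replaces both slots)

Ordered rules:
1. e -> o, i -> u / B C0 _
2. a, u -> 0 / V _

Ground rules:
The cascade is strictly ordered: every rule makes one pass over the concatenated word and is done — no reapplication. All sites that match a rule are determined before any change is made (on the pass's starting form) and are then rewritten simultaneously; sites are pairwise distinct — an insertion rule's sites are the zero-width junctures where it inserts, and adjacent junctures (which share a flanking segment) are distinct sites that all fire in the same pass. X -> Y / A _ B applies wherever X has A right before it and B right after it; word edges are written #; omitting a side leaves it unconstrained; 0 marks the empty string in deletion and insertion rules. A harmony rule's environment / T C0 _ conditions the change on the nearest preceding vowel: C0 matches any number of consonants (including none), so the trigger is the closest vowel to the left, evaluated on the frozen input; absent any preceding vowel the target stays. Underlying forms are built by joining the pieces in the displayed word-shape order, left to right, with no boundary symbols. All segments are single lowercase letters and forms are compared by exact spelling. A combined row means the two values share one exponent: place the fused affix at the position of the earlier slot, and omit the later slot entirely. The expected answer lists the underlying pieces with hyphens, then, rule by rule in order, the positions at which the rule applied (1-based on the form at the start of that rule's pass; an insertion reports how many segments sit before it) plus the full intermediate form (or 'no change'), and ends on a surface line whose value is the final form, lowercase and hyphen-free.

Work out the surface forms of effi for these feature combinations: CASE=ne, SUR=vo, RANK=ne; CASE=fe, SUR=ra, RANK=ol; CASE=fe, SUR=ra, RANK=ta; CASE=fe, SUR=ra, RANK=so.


cell CASE=ne, SUR=vo, RANK=ne:
underlying: a-effi-zi-fe
1. e -> o, i -> u / B C0 _: fires at position(s) 2: aoffizife
2. a, u -> 0 / V _: no change
surface: aoffizife

cell CASE=fe, SUR=ra, RANK=ol:
underlying: i-effi-apa-kek
1. e -> o, i -> u / B C0 _: fires at position(s) 10: ieffiapakok
2. a, u -> 0 / V _: fires at position(s) 6: ieffipakok
surface: ieffipakok

cell CASE=fe, SUR=ra, RANK=ta:
underlying: i-effi-apa-bi
1. e -> o, i -> u / B C0 _: fires at position(s) 10: ieffiapabu
2. a, u -> 0 / V _: fires at position(s) 6: ieffipabu
surface: ieffipabu

cell CASE=fe, SUR=ra, RANK=so:
underlying: i-effi-apa-eg
1. e -> o, i -> u / B C0 _: fires at position(s) 9: ieffiapaog
2. a, u -> 0 / V _: fires at position(s) 6: ieffipaog
surface: ieffipaog


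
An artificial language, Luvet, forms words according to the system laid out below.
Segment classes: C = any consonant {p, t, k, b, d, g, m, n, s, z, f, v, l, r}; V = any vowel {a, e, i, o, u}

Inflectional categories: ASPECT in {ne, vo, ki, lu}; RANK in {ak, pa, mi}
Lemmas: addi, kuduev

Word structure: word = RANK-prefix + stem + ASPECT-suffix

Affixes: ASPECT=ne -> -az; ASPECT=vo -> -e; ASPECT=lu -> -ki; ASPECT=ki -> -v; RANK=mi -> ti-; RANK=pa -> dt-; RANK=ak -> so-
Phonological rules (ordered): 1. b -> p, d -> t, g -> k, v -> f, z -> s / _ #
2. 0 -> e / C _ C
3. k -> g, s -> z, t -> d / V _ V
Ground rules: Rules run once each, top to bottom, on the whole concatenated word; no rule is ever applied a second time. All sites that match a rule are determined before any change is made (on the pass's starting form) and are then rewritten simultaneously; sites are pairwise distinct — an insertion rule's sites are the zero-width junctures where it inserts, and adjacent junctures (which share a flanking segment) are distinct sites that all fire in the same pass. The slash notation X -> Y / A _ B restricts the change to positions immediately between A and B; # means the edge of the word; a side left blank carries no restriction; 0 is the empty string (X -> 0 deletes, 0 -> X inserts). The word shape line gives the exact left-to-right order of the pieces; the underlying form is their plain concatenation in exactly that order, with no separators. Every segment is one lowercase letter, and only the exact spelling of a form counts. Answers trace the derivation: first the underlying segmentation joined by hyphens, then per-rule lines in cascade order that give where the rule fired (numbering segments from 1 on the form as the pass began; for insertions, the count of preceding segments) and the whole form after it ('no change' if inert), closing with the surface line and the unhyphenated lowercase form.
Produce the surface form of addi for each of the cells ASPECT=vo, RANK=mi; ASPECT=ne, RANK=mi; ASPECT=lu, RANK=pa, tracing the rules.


cell ASPECT=vo, RANK=mi:
underlying: ti-addi-e
1. b -> p, d -> t, g -> k, v -> f, z -> s / _ #: no change
2. 0 -> e / C _ C: inserts after position(s) 4: tiadedie
3. k -> g, s -> z, t -> d / V _ V: no change
surface: tiadedie

cell ASPECT=ne, RANK=mi:
underlying: ti-addi-az
1. b -> p, d -> t, g -> k, v -> f, z -> s / _ #: fires at position(s) 8: tiaddias
2. 0 -> e / C _ C: inserts after position(s) 4: tiadedias
3. k -> g, s -> z, t -> d / V _ V: no change
surface: tiadedias

cell ASPECT=lu, RANK=pa:
underlying: dt-addi-ki
1. b -> p, d -> t, g -> k, v -> f, z -> s / _ #: no change
2. 0 -> e / C _ C: inserts after position(s) 1, 4: detadediki
3. k -> g, s -> z, t -> d / V _ V: fires at position(s) 3, 9: dedadedigi
surface: dedadedigi


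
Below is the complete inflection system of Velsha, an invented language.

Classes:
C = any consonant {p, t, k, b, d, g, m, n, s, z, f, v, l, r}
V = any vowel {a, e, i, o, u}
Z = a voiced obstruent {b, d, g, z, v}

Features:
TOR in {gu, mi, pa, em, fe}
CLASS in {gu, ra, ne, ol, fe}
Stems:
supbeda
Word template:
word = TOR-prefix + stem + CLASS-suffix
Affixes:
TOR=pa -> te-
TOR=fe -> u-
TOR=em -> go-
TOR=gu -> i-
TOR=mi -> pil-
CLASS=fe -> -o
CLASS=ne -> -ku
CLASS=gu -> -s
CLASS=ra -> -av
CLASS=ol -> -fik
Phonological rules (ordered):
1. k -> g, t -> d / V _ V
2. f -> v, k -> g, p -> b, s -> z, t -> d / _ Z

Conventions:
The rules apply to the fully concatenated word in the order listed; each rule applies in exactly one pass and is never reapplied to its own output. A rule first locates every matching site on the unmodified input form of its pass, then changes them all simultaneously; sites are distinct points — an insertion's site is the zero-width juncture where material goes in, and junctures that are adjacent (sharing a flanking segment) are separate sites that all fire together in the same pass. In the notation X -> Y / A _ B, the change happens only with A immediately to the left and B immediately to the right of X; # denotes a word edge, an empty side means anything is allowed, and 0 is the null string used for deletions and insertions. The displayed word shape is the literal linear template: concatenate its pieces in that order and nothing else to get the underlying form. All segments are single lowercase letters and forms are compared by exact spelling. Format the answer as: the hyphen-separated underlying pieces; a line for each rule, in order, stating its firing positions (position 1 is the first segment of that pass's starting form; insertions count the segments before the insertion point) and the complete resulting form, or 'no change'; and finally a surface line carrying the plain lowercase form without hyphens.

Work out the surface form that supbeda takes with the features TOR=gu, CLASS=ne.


underlying: i-supbeda-ku
1. k -> g, t -> d / V _ V: fires at position(s) 9: isupbedagu
2. f -> v, k -> g, p -> b, s -> z, t -> d / _ Z: fires at position(s) 4: isubbedagu
surface: isubbedagu


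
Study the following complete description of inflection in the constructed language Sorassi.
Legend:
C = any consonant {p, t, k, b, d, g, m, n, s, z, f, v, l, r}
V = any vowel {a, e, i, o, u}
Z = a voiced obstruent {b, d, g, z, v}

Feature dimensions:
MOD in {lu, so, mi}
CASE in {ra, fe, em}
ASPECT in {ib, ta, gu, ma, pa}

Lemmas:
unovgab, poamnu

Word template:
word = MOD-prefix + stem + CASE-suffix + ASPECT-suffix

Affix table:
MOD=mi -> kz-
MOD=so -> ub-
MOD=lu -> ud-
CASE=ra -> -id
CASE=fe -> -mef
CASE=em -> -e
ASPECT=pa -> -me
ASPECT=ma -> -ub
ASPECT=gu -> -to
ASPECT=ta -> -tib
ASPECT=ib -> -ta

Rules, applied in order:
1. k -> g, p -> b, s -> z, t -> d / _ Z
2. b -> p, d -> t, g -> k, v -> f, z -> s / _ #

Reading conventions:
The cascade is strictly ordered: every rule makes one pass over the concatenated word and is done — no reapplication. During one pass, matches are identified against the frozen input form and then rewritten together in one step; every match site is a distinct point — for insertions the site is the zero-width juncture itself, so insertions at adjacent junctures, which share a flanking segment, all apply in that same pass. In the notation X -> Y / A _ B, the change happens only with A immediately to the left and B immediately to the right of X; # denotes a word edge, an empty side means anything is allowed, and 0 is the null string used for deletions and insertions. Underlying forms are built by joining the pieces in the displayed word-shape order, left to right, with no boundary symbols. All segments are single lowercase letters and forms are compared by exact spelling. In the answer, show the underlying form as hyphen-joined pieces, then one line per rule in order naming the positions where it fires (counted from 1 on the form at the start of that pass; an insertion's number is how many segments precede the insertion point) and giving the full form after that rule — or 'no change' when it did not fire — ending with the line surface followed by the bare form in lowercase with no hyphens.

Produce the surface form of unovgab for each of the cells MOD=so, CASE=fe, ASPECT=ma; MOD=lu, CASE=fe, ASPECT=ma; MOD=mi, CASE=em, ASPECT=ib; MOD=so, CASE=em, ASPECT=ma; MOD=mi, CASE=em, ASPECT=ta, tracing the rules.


cell MOD=so, CASE=fe, ASPECT=ma:
underlying: ub-unovgab-mef-ub
1. k -> g, p -> b, s -> z, t -> d / _ Z: no change
2. b -> p, d -> t, g -> k, v -> f, z -> s / _ #: fires at position(s) 14: ubunovgabmefup
surface: ubunovgabmefup

cell MOD=lu, CASE=fe, ASPECT=ma:
underlying: ud-unovgab-mef-ub
1. k -> g, p -> b, s -> z, t -> d / _ Z: no change
2. b -> p, d -> t, g -> k, v -> f, z -> s / _ #: fires at position(s) 14: udunovgabmefup
surface: udunovgabmefup

cell MOD=mi, CASE=em, ASPECT=ib:
underlying: kz-unovgab-e-ta
1. k -> g, p -> b, s -> z, t -> d / _ Z: fires at position(s) 1: gzunovgabeta
2. b -> p, d -> t, g -> k, v -> f, z -> s / _ #: no change
surface: gzunovgabeta

cell MOD=so, CASE=em, ASPECT=ma:
underlying: ub-unovgab-e-ub
1. k -> g, p -> b, s -> z, t -> d / _ Z: no change
2. b -> p, d -> t, g -> k, v -> f, z -> s / _ #: fires at position(s) 12: ubunovgabeup
surface: ubunovgabeup

cell MOD=mi, CASE=em, ASPECT=ta:
underlying: kz-unovgab-e-tib
1. k -> g, p -> b, s -> z, t -> d / _ Z: fires at position(s) 1: gzunovgabetib
2. b -> p, d -> t, g -> k, v -> f, z -> s / _ #: fires at position(s) 13: gzunovgabetip
surface: gzunovgabetip


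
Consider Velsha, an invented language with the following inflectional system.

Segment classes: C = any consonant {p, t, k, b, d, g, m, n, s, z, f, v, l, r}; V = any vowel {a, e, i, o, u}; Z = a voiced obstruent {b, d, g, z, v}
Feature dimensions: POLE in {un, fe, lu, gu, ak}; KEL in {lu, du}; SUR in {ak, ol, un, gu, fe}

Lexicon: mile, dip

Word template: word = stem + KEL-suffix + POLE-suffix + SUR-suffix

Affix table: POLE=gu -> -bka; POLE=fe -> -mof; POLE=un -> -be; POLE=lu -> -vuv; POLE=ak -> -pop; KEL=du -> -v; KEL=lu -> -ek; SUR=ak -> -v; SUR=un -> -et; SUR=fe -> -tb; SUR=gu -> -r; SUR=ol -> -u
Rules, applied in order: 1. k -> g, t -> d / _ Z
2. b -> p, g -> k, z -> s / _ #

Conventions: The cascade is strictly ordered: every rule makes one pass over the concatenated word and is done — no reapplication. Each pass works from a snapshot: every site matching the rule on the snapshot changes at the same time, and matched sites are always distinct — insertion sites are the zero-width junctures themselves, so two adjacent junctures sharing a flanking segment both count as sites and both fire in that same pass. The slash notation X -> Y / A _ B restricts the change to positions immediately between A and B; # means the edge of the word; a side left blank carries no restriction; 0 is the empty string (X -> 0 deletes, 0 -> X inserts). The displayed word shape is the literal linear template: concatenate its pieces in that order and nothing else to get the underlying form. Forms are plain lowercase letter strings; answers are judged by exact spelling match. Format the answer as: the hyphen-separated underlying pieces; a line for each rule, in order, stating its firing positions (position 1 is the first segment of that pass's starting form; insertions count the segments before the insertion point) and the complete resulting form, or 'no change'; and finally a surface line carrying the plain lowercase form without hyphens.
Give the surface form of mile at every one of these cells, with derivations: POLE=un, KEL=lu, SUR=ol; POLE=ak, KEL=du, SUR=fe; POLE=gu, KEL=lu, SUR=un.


cell POLE=un, KEL=lu, SUR=ol:
underlying: mile-ek-be-u
1. k -> g, t -> d / _ Z: fires at position(s) 6: mileegbeu
2. b -> p, g -> k, z -> s / _ #: no change
surface: mileegbeu

cell POLE=ak, KEL=du, SUR=fe:
underlying: mile-v-pop-tb
1. k -> g, t -> d / _ Z: fires at position(s) 9: milevpopdb
2. b -> p, g -> k, z -> s / _ #: fires at position(s) 10: milevpopdp
surface: milevpopdp

cell POLE=gu, KEL=lu, SUR=un:
underlying: mile-ek-bka-et
1. k -> g, t -> d / _ Z: fires at position(s) 6: mileegbkaet
2. b -> p, g -> k, z -> s / _ #: no change
surface: mileegbkaet


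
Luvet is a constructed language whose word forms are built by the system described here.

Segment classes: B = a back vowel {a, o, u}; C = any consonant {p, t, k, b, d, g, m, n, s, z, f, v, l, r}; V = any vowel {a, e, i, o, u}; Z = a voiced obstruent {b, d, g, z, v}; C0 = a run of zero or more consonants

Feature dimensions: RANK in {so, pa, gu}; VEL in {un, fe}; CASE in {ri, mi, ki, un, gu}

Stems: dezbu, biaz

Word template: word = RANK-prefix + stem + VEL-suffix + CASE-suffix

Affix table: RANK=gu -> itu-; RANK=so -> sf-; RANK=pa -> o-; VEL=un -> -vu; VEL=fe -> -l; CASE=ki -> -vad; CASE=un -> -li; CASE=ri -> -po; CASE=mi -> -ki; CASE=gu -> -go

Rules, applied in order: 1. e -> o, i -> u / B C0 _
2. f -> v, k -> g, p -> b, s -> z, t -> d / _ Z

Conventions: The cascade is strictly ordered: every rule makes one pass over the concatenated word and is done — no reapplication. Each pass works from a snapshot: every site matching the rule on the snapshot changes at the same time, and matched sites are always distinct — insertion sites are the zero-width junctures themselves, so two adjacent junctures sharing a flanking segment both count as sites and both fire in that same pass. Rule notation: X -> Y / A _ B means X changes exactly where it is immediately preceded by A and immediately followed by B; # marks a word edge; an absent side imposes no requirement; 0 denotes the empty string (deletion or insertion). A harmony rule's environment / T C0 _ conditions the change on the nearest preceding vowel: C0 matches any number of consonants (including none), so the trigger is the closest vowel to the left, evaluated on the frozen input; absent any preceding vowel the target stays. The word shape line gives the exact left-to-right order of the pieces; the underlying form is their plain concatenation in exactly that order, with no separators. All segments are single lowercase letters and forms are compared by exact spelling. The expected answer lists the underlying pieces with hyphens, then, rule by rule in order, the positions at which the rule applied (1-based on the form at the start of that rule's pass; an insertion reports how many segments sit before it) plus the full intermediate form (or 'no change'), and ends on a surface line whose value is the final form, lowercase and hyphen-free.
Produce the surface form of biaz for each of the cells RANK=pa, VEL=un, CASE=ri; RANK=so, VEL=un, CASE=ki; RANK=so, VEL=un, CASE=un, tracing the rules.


cell RANK=pa, VEL=un, CASE=ri:
underlying: o-biaz-vu-po
1. e -> o, i -> u / B C0 _: fires at position(s) 3: obuazvupo
2. f -> v, k -> g, p -> b, s -> z, t -> d / _ Z: no change
surface: obuazvupo

cell RANK=so, VEL=un, CASE=ki:
underlying: sf-biaz-vu-vad
1. e -> o, i -> u / B C0 _: no change
2. f -> v, k -> g, p -> b, s -> z, t -> d / _ Z: fires at position(s) 2: svbiazvuvad
surface: svbiazvuvad

cell RANK=so, VEL=un, CASE=un:
underlying: sf-biaz-vu-li
1. e -> o, i -> u / B C0 _: fires at position(s) 10: sfbiazvulu
2. f -> v, k -> g, p -> b, s -> z, t -> d / _ Z: fires at position(s) 2: svbiazvulu
surface: svbiazvulu


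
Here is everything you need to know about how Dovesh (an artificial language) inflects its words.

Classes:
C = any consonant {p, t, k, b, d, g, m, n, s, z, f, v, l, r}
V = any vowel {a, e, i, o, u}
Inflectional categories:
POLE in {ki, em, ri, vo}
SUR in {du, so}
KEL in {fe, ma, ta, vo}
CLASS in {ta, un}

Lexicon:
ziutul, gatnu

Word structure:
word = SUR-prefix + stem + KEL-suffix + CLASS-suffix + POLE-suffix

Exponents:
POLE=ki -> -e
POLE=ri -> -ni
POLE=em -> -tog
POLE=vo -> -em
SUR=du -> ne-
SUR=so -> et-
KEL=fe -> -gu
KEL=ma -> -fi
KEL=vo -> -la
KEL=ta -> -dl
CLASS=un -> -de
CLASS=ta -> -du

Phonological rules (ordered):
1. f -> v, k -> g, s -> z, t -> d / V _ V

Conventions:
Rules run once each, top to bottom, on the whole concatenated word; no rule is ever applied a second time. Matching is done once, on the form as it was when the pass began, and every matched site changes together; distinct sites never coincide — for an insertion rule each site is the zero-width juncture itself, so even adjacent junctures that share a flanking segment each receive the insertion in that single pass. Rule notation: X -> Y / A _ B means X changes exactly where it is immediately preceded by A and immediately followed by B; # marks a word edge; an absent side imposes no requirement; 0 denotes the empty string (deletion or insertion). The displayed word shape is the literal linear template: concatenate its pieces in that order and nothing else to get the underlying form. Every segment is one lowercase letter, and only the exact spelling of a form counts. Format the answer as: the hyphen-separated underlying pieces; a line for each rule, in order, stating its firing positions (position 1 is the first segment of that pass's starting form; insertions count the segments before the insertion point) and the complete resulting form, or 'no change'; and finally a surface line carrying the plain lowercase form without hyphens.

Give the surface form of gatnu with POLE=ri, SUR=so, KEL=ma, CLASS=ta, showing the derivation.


underlying: et-gatnu-fi-du-ni
1. f -> v, k -> g, s -> z, t -> d / V _ V: fires at position(s) 8: etgatnuviduni
surface: etgatnuviduni


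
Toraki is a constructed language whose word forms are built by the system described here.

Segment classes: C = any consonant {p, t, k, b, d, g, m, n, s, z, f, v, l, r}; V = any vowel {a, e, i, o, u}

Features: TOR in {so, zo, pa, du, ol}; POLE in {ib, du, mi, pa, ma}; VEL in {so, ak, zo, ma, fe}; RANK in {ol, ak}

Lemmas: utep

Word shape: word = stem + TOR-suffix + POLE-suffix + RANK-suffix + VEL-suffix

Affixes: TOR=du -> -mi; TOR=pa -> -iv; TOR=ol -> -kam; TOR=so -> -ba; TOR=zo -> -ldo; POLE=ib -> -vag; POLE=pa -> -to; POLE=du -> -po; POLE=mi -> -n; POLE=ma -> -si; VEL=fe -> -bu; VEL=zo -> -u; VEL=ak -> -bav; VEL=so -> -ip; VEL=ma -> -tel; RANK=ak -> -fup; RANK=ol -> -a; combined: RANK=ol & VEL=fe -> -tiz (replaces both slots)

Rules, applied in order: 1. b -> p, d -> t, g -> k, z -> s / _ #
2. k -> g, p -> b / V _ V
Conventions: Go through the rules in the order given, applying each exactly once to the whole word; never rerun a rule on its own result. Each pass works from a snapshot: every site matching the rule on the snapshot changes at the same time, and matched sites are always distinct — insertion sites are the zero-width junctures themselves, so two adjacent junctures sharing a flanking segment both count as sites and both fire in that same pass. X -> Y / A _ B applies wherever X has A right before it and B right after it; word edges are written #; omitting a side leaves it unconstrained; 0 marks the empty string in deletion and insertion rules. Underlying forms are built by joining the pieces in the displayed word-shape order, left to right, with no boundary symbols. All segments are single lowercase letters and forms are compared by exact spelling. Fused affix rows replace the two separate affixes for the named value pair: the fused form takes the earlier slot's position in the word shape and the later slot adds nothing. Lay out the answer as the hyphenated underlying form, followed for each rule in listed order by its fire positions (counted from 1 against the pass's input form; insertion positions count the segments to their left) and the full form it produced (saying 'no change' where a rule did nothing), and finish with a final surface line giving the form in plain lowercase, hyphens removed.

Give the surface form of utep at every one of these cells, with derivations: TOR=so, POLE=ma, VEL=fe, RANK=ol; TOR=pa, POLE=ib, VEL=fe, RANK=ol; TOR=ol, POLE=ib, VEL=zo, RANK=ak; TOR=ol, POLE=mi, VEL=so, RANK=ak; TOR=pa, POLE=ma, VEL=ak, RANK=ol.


cell TOR=so, POLE=ma, VEL=fe, RANK=ol:
underlying: utep-ba-si-tiz
1. b -> p, d -> t, g -> k, z -> s / _ #: fires at position(s) 11: utepbasitis
2. k -> g, p -> b / V _ V: no change
surface: utepbasitis

cell TOR=pa, POLE=ib, VEL=fe, RANK=ol:
underlying: utep-iv-vag-tiz
1. b -> p, d -> t, g -> k, z -> s / _ #: fires at position(s) 12: utepivvagtis
2. k -> g, p -> b / V _ V: fires at position(s) 4: utebivvagtis
surface: utebivvagtis

cell TOR=ol, POLE=ib, VEL=zo, RANK=ak:
underlying: utep-kam-vag-fup-u
1. b -> p, d -> t, g -> k, z -> s / _ #: no change
2. k -> g, p -> b / V _ V: fires at position(s) 13: utepkamvagfubu
surface: utepkamvagfubu

cell TOR=ol, POLE=mi, VEL=so, RANK=ak:
underlying: utep-kam-n-fup-ip
1. b -> p, d -> t, g -> k, z -> s / _ #: no change
2. k -> g, p -> b / V _ V: fires at position(s) 11: utepkamnfubip
surface: utepkamnfubip

cell TOR=pa, POLE=ma, VEL=ak, RANK=ol:
underlying: utep-iv-si-a-bav
1. b -> p, d -> t, g -> k, z -> s / _ #: no change
2. k -> g, p -> b / V _ V: fires at position(s) 4: utebivsiabav
surface: utebivsiabav


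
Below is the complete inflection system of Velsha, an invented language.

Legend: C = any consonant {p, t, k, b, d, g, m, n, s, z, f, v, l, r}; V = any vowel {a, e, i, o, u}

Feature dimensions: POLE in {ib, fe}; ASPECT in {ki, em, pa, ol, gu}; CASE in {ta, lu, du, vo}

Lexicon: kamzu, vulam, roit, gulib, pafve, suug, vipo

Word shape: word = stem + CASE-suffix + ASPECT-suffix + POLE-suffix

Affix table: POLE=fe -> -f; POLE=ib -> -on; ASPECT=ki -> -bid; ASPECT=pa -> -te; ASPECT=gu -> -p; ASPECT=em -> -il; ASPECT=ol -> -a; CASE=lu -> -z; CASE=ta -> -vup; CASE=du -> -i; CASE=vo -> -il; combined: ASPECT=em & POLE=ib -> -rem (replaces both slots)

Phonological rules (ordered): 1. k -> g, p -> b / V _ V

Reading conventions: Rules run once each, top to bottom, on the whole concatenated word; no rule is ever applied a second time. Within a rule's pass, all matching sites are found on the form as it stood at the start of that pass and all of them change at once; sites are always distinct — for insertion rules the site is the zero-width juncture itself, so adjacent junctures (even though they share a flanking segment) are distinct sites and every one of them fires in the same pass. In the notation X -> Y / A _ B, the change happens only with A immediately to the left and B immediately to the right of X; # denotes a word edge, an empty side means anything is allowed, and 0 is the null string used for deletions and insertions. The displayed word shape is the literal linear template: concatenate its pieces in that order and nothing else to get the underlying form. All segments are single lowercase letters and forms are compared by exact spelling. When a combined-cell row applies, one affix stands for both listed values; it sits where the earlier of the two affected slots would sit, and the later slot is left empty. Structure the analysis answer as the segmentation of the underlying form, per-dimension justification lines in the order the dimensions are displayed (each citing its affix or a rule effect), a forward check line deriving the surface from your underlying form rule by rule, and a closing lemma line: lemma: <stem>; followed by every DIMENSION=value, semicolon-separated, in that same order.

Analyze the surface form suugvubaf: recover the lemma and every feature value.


underlying: suug-vup-a-f
POLE=fe - signalled by the affix -f
ASPECT=ol - signalled by the affix -a
CASE=ta - signalled by the affix -vup
check: suugvupaf -> suugvubaf
lemma: suug; POLE=fe; ASPECT=ol; CASE=ta


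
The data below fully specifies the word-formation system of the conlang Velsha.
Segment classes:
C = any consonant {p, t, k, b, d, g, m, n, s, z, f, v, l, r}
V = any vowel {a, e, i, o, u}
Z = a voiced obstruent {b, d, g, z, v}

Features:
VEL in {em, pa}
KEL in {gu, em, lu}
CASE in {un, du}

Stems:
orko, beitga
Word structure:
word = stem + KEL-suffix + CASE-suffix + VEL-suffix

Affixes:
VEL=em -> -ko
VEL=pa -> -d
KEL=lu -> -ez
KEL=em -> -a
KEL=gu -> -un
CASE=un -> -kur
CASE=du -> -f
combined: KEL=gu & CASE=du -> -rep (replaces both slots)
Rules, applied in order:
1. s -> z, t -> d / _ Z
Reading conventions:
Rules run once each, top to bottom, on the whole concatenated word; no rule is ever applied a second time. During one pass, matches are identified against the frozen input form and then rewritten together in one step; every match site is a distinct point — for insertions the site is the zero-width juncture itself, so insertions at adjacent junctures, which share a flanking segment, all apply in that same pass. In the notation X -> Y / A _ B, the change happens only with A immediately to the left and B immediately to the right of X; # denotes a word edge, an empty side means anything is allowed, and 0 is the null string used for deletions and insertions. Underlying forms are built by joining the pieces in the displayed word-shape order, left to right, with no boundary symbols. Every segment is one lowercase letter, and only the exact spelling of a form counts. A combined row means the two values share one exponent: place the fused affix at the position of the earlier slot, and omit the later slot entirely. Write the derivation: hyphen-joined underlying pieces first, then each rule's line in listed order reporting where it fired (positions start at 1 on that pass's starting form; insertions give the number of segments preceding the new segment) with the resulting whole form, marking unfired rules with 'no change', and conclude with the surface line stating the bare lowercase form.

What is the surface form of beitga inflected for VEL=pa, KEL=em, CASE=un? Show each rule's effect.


underlying: beitga-a-kur-d
1. s -> z, t -> d / _ Z: fires at position(s) 4: beidgaakurd
surface: beidgaakurd


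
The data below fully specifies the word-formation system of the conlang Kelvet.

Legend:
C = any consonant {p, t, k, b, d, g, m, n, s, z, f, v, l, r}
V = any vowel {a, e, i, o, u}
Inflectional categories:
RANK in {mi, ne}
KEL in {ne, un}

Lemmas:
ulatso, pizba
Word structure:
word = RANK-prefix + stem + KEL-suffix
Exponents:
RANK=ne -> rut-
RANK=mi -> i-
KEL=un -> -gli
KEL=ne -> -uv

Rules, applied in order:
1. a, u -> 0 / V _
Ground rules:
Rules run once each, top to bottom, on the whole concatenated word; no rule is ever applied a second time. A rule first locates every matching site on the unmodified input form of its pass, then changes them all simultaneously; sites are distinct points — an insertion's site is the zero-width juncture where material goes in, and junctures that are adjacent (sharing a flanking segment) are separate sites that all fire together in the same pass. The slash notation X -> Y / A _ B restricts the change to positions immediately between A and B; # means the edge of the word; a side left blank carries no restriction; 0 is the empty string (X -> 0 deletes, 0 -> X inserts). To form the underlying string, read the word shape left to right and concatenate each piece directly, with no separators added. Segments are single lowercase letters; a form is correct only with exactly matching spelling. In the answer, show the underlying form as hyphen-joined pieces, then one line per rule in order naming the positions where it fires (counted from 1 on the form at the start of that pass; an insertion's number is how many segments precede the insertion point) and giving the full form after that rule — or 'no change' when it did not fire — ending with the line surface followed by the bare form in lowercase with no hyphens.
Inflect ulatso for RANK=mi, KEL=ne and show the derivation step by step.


underlying: i-ulatso-uv
1. a, u -> 0 / V _: fires at position(s) 2, 8: ilatsov
surface: ilatsov


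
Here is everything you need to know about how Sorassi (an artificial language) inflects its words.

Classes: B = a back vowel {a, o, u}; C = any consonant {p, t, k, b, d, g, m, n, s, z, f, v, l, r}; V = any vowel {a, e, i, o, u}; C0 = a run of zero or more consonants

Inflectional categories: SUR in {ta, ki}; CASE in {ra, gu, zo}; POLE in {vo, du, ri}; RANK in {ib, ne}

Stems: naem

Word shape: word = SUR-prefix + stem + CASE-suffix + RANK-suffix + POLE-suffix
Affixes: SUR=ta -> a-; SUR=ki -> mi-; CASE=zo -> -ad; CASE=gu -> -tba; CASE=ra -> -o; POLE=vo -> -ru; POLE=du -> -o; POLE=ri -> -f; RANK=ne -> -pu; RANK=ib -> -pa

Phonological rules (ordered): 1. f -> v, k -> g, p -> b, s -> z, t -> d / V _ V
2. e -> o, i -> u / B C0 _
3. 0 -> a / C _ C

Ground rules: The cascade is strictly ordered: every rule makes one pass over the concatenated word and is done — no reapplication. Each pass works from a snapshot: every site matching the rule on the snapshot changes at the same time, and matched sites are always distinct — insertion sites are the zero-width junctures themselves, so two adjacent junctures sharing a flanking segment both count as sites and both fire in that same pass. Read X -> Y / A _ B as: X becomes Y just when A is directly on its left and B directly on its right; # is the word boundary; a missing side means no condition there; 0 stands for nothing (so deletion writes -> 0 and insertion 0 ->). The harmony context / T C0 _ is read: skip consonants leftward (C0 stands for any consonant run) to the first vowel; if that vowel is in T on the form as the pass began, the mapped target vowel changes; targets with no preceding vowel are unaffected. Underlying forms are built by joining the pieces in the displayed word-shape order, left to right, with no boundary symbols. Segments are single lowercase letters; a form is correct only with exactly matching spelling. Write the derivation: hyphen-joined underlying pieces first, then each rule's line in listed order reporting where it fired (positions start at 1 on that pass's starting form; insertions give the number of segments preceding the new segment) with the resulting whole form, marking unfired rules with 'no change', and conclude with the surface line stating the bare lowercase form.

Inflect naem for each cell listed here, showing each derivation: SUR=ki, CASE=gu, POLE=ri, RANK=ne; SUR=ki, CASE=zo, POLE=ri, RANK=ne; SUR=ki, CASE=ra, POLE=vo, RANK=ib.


cell SUR=ki, CASE=gu, POLE=ri, RANK=ne:
underlying: mi-naem-tba-pu-f
1. f -> v, k -> g, p -> b, s -> z, t -> d / V _ V: fires at position(s) 10: minaemtbabuf
2. e -> o, i -> u / B C0 _: fires at position(s) 5: minaomtbabuf
3. 0 -> a / C _ C: inserts after position(s) 6, 7: minaomatababuf
surface: minaomatababuf

cell SUR=ki, CASE=zo, POLE=ri, RANK=ne:
underlying: mi-naem-ad-pu-f
1. f -> v, k -> g, p -> b, s -> z, t -> d / V _ V: no change
2. e -> o, i -> u / B C0 _: fires at position(s) 5: minaomadpuf
3. 0 -> a / C _ C: inserts after position(s) 8: minaomadapuf
surface: minaomadapuf

cell SUR=ki, CASE=ra, POLE=vo, RANK=ib:
underlying: mi-naem-o-pa-ru
1. f -> v, k -> g, p -> b, s -> z, t -> d / V _ V: fires at position(s) 8: minaemobaru
2. e -> o, i -> u / B C0 _: fires at position(s) 5: minaomobaru
3. 0 -> a / C _ C: no change
surface: minaomobaru
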